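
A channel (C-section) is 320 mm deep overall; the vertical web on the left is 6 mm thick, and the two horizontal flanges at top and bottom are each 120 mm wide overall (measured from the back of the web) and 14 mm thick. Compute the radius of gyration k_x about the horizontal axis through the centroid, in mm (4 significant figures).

k_x ≈ 133.5 mm

Break the section into simple shapes (no overlaps), measuring from the bottom-left corner of the bounding box.
Web: 6 × 320, A = 1 920 mm², y = 160 mm, Ī = 16 384 000 mm⁴.
Top flange (beyond web): 114 × 14, A = 1 596 mm², y = 313 mm, Ī = 26 068 mm⁴.
Bottom flange (beyond web): 114 × 14, A = 1 596 mm², y = 7 mm, Ī = 26 068 mm⁴.
By symmetry the centroid is at mid-height, ȳ = 160 mm.
Transfer each piece to the horizontal axis through the centroid using Ī + A·d² with d = y − 160:
  web: d = 0 mm → contributes +16 384 000 mm⁴
  top flange (beyond web): d = 153 mm → contributes +37 386 832 mm⁴
  bottom flange (beyond web): d = -153 mm → contributes +37 386 832 mm⁴
Total I = 91 157 664 mm⁴.
Radius of gyration: k = √(I/A) = √(91 157 664 / 5 112) = 133.537 mm.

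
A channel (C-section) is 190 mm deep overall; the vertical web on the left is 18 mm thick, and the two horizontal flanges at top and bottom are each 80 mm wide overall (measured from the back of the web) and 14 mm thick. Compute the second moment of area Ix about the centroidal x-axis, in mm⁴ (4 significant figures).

Ix ≈ 2.376 × 10⁷ mm⁴

Treat the section as a set of non-overlapping primitives; coordinates are from the bounding-box lower-left.
Web: 18 × 190, A = 3 420 mm², y = 95 mm, Ī = 10 288 500 mm⁴.
Top flange (beyond web): 62 × 14, A = 868 mm², y = 183 mm, Ī = 14177.3 mm⁴.
Bottom flange (beyond web): 62 × 14, A = 868 mm², y = 7 mm, Ī = 14177.3 mm⁴.
By symmetry the centroid is at mid-height, ȳ = 95 mm.
Transfer each piece to the centroidal x-axis using Ī + A·d² with d = y − 95:
  web: d = 0 mm → contributes +10 288 500 mm⁴
  top flange (beyond web): d = 88 mm → contributes +6 735 969 mm⁴
  bottom flange (beyond web): d = -88 mm → contributes +6 735 969 mm⁴
Total I = 23 760 439 mm⁴.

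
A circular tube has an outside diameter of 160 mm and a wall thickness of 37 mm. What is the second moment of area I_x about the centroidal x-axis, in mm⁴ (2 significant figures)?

I_x ≈ 2.9 × 10⁷ mm⁴

Split into non-overlapping primitives; take the origin at the lower-left of the bounding box.
Outer circle: ⌀160, A = 20 106 mm², y = 80 mm, Ī = 32 169 909 mm⁴.
Bore (subtracted): ⌀86, A = 5 809 mm², y = 80 mm, Ī = 2 685 120 mm⁴.
By symmetry the centroid is at mid-height, ȳ = 80 mm.
All pieces are centred on the centroidal x-axis, so I = ΣĪ (holes subtracted) = 29 484 789 mm⁴.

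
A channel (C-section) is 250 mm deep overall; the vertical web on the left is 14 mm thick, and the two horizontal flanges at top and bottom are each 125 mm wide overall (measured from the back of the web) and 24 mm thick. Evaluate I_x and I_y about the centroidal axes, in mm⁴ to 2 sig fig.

Treat the section as a set of non-overlapping primitives; coordinates are from the bounding-box lower-left.
Web: 14 × 250, A = 3 500 mm², y = 125 mm, Ī = 18 229 167 mm⁴.
Top flange (beyond web): 111 × 24, A = 2 664 mm², y = 238 mm, Ī = 127 872 mm⁴.
Bottom flange (beyond web): 111 × 24, A = 2 664 mm², y = 12 mm, Ī = 127 872 mm⁴.
By symmetry the centroid is at mid-height, ȳ = 125 mm.
Transfer each piece to the centroidal x-axis using Ī + A·d² with d = y − 125:
  web: d = 0 mm → contributes +18 229 167 mm⁴
  top flange (beyond web): d = 113 mm → contributes +34 144 488 mm⁴
  bottom flange (beyond web): d = -113 mm → contributes +34 144 488 mm⁴
Total I = 86 518 143 mm⁴.
For the y-axis: x̄ = 44.72 mm.
Repeating about the centroidal y-axis gives I_y = 13 779 135 mm⁴.

I_x ≈ 8.7 × 10⁷ mm⁴, I_y ≈ 1.4 × 10⁷ mm⁴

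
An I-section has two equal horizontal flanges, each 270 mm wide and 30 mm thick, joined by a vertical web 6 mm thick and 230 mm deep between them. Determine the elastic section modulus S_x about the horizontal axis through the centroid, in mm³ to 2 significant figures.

Split into non-overlapping primitives; take the origin at the lower-left of the bounding box.
Bottom flange: 270 × 30, A = 8 100 mm², y = 15 mm, Ī = 607 500 mm⁴.
Web: 6 × 230, A = 1 380 mm², y = 145 mm, Ī = 6 083 500 mm⁴.
Top flange: 270 × 30, A = 8 100 mm², y = 275 mm, Ī = 607 500 mm⁴.
By symmetry the centroid is at mid-height, ȳ = 145 mm.
Transfer each piece to the horizontal axis through the centroid using Ī + A·d² with d = y − 145:
  bottom flange: d = -130 mm → contributes +137 497 500 mm⁴
  web: d = 0 mm → contributes +6 083 500 mm⁴
  top flange: d = 130 mm → contributes +137 497 500 mm⁴
Total I = 281 078 500 mm⁴.
Extreme fibre distance c = 145 mm; S = I/c = 1 938 472 mm³.

S_x ≈ 1.9 × 10⁶ mm³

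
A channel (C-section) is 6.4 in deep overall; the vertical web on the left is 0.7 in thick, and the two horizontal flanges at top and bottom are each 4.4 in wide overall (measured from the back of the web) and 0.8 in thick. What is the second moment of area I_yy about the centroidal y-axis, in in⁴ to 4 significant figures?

I_yy ≈ 19.28 in⁴

Break the section into simple shapes (no overlaps), measuring from the bottom-left corner of the bounding box.
Web: 0.7 × 6.4, A = 4.48 in², x = 0.35 in, Ī = 0.182933 in⁴.
Top flange (beyond web): 3.7 × 0.8, A = 2.96 in², x = 2.55 in, Ī = 3.37687 in⁴.
Bottom flange (beyond web): 3.7 × 0.8, A = 2.96 in², x = 2.55 in, Ī = 3.37687 in⁴.
Centroid: x̄ = ΣA·x / ΣA = 1.60231 in.
Transfer each piece to the centroidal y-axis using Ī + A·d² with d = x − 1.60231:
  web: d = -1.25231 in → contributes +7.2088 in⁴
  top flange (beyond web): d = 0.947692 in → contributes +6.0353 in⁴
  bottom flange (beyond web): d = 0.947692 in → contributes +6.0353 in⁴
Total I = 19.2794 in⁴.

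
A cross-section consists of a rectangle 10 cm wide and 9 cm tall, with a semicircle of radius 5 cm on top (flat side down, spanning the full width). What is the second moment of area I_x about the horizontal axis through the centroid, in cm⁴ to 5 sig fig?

I_x ≈ 1875.0 cm⁴

Decompose the section into non-overlapping parts with the origin at the bottom-left of its bounding rectangle.
Rectangular body: 10 × 9, A = 90 cm², y = 4.5 cm, Ī = 607.5 cm⁴.
Semicircular cap: semicircle r = 5, A = 39.26991 cm², y = 11.12207 cm, Ī = 68.5981 cm⁴.
Centroid: ȳ = ΣA·y / ΣA = 6.511666 cm.
Transfer each piece to the horizontal axis through the centroid using Ī + A·d² with d = y − 6.511666:
  rectangular body: d = -2.011666 cm → contributes +971.7121 cm⁴
  semicircular cap: d = 4.6104 cm → contributes +903.3108 cm⁴
Total I = 1875.023 cm⁴.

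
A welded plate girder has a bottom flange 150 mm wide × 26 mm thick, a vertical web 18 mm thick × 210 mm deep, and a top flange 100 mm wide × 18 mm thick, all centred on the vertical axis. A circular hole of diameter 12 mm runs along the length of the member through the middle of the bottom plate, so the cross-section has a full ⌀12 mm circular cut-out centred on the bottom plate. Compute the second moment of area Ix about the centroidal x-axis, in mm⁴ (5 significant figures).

Split into non-overlapping primitives; take the origin at the lower-left of the bounding box.
Bottom plate: 150 × 26, A = 3 900 mm², y = 13 mm, Ī = 219 700 mm⁴.
Web plate: 18 × 210, A = 3 780 mm², y = 131 mm, Ī = 13 891 500 mm⁴.
Top plate: 100 × 18, A = 1 800 mm², y = 245 mm, Ī = 48 600 mm⁴.
Hole (subtracted): ⌀12, A = 113.0973 mm², y = 13 mm, Ī = 1017.876 mm⁴.
Centroid: ȳ = ΣA·y / ΣA = 105.2012 mm.
Transfer each piece to the centroidal x-axis using Ī + A·d² with d = y − 105.2012:
  bottom plate: d = -92.20124 mm → contributes +33 373 865 mm⁴
  web plate: d = 25.79876 mm → contributes +16 407 378 mm⁴
  top plate: d = 139.7988 mm → contributes +35 227 250 mm⁴
  hole: d = -92.20124 mm → contributes −962 466 mm⁴
Total I = 84 046 027 mm⁴.

Ix ≈ 8.4046 × 10⁷ mm⁴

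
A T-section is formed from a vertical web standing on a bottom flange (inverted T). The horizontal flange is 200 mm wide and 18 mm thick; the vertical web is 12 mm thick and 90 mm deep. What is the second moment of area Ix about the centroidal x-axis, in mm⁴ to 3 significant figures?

Ix ≈ 3.25 × 10⁶ mm⁴

Treat the section as a set of non-overlapping primitives; coordinates are from the bounding-box lower-left.
Flange: 200 × 18, A = 3 600 mm², y = 9 mm, Ī = 97 200 mm⁴.
Web: 12 × 90, A = 1 080 mm², y = 63 mm, Ī = 729 000 mm⁴.
Centroid: ȳ = ΣA·y / ΣA = 21.462 mm.
Transfer each piece to the centroidal x-axis using Ī + A·d² with d = y − 21.462:
  flange: d = -12.462 mm → contributes +656 244 mm⁴
  web: d = 41.538 mm → contributes +2 592 479 mm⁴
Total I = 3 248 723 mm⁴.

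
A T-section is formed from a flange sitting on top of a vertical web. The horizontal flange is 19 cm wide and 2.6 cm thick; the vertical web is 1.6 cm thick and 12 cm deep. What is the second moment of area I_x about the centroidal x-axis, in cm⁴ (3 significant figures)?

Decompose the section into non-overlapping parts with the origin at the bottom-left of its bounding rectangle.
Flange: 19 × 2.6, A = 49.4 cm², y = 13.3 cm, Ī = 27.829 cm⁴.
Web: 1.6 × 12, A = 19.2 cm², y = 6 cm, Ī = 230.4 cm⁴.
Centroid: ȳ = ΣA·y / ΣA = 11.257 cm.
Transfer each piece to the centroidal x-axis using Ī + A·d² with d = y − 11.257:
  flange: d = 2.0431 cm → contributes +234.05 cm⁴
  web: d = -5.2569 cm → contributes +760.98 cm⁴
Total I = 995.03 cm⁴.

I_x ≈ 995 cm⁴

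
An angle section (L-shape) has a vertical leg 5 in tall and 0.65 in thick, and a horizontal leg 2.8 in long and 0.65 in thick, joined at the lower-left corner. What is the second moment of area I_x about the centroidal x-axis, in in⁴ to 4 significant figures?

Treat the section as a set of non-overlapping primitives; coordinates are from the bounding-box lower-left.
Vertical leg: 0.65 × 5, A = 3.25 in², y = 2.5 in, Ī = 6.77083 in⁴.
Horizontal leg (remainder): 2.15 × 0.65, A = 1.3975 in², y = 0.325 in, Ī = 0.0492036 in⁴.
Centroid: ȳ = ΣA·y / ΣA = 1.84598 in.
Transfer each piece to the centroidal x-axis using Ī + A·d² with d = y − 1.84598:
  vertical leg: d = 0.654021 in → contributes +8.161 in⁴
  horizontal leg (remainder): d = -1.52098 in → contributes +3.28215 in⁴
Total I = 11.4431 in⁴.

I_x ≈ 11.44 in⁴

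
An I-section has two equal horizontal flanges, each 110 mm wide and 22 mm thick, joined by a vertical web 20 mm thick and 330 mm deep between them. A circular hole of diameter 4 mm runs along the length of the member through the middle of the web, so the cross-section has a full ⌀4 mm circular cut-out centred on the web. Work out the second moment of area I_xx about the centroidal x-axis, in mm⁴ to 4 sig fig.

I_xx ≈ 2.100 × 10⁸ mm⁴

Split into non-overlapping primitives; take the origin at the lower-left of the bounding box.
Bottom flange: 110 × 22, A = 2 420 mm², y = 11 mm, Ī = 97606.7 mm⁴.
Web: 20 × 330, A = 6 600 mm², y = 187 mm, Ī = 59 895 000 mm⁴.
Top flange: 110 × 22, A = 2 420 mm², y = 363 mm, Ī = 97606.7 mm⁴.
Hole (subtracted): ⌀4, A = 12.5664 mm², y = 187 mm, Ī = 12.5664 mm⁴.
By symmetry the centroid is at mid-height, ȳ = 187 mm.
Transfer each piece to the centroidal x-axis using Ī + A·d² with d = y − 187:
  bottom flange: d = -176 mm → contributes +75 059 527 mm⁴
  web: d = 0 mm → contributes +59 895 000 mm⁴
  top flange: d = 176 mm → contributes +75 059 527 mm⁴
  hole: d = 0 mm → contributes −12.5664 mm⁴
Total I = 210 014 041 mm⁴.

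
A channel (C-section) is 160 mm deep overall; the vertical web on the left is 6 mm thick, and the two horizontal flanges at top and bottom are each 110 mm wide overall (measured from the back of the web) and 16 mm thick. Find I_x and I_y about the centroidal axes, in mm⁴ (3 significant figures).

Treat the section as a set of non-overlapping primitives; coordinates are from the bounding-box lower-left.
Web: 6 × 160, A = 960 mm², y = 80 mm, Ī = 2 048 000 mm⁴.
Top flange (beyond web): 104 × 16, A = 1 664 mm², y = 152 mm, Ī = 35 499 mm⁴.
Bottom flange (beyond web): 104 × 16, A = 1 664 mm², y = 8 mm, Ī = 35 499 mm⁴.
By symmetry the centroid is at mid-height, ȳ = 80 mm.
Transfer each piece to the centroidal x-axis using Ī + A·d² with d = y − 80:
  web: d = 0 mm → contributes +2 048 000 mm⁴
  top flange (beyond web): d = 72 mm → contributes +8 661 675 mm⁴
  bottom flange (beyond web): d = -72 mm → contributes +8 661 675 mm⁴
Total I = 19 371 349 mm⁴.
For the y-axis: x̄ = 45.687 mm.
Repeating about the centroidal y-axis gives I_y = 5 256 368 mm⁴.

I_x ≈ 1.94 × 10⁷ mm⁴, I_y ≈ 5.26 × 10⁶ mm⁴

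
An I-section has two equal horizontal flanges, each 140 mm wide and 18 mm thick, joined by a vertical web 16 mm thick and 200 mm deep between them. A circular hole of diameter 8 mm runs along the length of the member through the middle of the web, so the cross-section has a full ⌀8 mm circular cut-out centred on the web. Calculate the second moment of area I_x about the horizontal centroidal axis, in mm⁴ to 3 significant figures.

Treat the section as a set of non-overlapping primitives; coordinates are from the bounding-box lower-left.
Bottom flange: 140 × 18, A = 2 520 mm², y = 9 mm, Ī = 68 040 mm⁴.
Web: 16 × 200, A = 3 200 mm², y = 118 mm, Ī = 10 666 667 mm⁴.
Top flange: 140 × 18, A = 2 520 mm², y = 227 mm, Ī = 68 040 mm⁴.
Hole (subtracted): ⌀8, A = 50.265 mm², y = 118 mm, Ī = 201.06 mm⁴.
By symmetry the centroid is at mid-height, ȳ = 118 mm.
Transfer each piece to the horizontal centroidal axis using Ī + A·d² with d = y − 118:
  bottom flange: d = -109 mm → contributes +30 008 160 mm⁴
  web: d = 0 mm → contributes +10 666 667 mm⁴
  top flange: d = 109 mm → contributes +30 008 160 mm⁴
  hole: d = 0 mm → contributes −201.06 mm⁴
Total I = 70 682 786 mm⁴.

I_x ≈ 7.07 × 10⁷ mm⁴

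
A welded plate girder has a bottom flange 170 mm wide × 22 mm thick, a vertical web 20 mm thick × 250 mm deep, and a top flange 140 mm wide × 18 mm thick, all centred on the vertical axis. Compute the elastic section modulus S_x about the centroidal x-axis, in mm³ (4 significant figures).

S_x ≈ 8.730 × 10⁵ mm³

Break the section into simple shapes (no overlaps), measuring from the bottom-left corner of the bounding box.
Bottom plate: 170 × 22, A = 3 740 mm², y = 11 mm, Ī = 150 847 mm⁴.
Web plate: 20 × 250, A = 5 000 mm², y = 147 mm, Ī = 26 041 667 mm⁴.
Top plate: 140 × 18, A = 2 520 mm², y = 281 mm, Ī = 68 040 mm⁴.
Centroid: ȳ = ΣA·y / ΣA = 131.817 mm.
Transfer each piece to the centroidal x-axis using Ī + A·d² with d = y − 131.817:
  bottom plate: d = -120.817 mm → contributes +54 742 729 mm⁴
  web plate: d = 15.1829 mm → contributes +27 194 276 mm⁴
  top plate: d = 149.183 mm → contributes +56 152 031 mm⁴
Total I = 138 089 036 mm⁴.
Extreme fibre distance c = 158.183 mm; S = I/c = 872 970 mm³.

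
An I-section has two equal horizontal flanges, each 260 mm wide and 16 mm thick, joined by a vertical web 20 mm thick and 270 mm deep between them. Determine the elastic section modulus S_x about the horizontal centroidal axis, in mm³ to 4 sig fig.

S_x ≈ 1.345 × 10⁶ mm³

Decompose the section into non-overlapping parts with the origin at the bottom-left of its bounding rectangle.
Bottom flange: 260 × 16, A = 4 160 mm², y = 8 mm, Ī = 88746.7 mm⁴.
Web: 20 × 270, A = 5 400 mm², y = 151 mm, Ī = 32 805 000 mm⁴.
Top flange: 260 × 16, A = 4 160 mm², y = 294 mm, Ī = 88746.7 mm⁴.
By symmetry the centroid is at mid-height, ȳ = 151 mm.
Transfer each piece to the horizontal centroidal axis using Ī + A·d² with d = y − 151:
  bottom flange: d = -143 mm → contributes +85 156 587 mm⁴
  web: d = 0 mm → contributes +32 805 000 mm⁴
  top flange: d = 143 mm → contributes +85 156 587 mm⁴
Total I = 203 118 173 mm⁴.
Extreme fibre distance c = 151 mm; S = I/c = 1 345 153 mm³.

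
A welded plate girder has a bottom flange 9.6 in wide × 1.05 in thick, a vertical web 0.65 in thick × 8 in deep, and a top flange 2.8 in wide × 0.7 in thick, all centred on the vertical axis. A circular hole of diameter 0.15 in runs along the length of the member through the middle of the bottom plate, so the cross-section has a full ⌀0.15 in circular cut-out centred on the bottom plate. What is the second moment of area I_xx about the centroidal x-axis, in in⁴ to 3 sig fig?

Treat the section as a set of non-overlapping primitives; coordinates are from the bounding-box lower-left.
Bottom plate: 9.6 × 1.05, A = 10.08 in², y = 0.525 in, Ī = 0.9261 in⁴.
Web plate: 0.65 × 8, A = 5.2 in², y = 5.05 in, Ī = 27.733 in⁴.
Top plate: 2.8 × 0.7, A = 1.96 in², y = 9.4 in, Ī = 0.080033 in⁴.
Hole (subtracted): ⌀0.15, A = 0.017671 in², y = 0.525 in, Ī = 0.00002485 in⁴.
Centroid: ȳ = ΣA·y / ΣA = 2.9013 in.
Transfer each piece to the centroidal x-axis using Ī + A·d² with d = y − 2.9013:
  bottom plate: d = -2.3763 in → contributes +57.845 in⁴
  web plate: d = 2.1487 in → contributes +51.742 in⁴
  top plate: d = 6.4987 in → contributes +82.858 in⁴
  hole: d = -2.3763 in → contributes −0.09981 in⁴
Total I = 192.34 in⁴.

I_xx ≈ 192 in⁴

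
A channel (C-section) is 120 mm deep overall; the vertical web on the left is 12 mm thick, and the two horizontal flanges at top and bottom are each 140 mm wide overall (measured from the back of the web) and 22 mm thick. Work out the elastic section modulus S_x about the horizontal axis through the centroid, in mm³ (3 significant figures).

Break the section into simple shapes (no overlaps), measuring from the bottom-left corner of the bounding box.
Web: 12 × 120, A = 1 440 mm², y = 60 mm, Ī = 1 728 000 mm⁴.
Top flange (beyond web): 128 × 22, A = 2 816 mm², y = 109 mm, Ī = 113 579 mm⁴.
Bottom flange (beyond web): 128 × 22, A = 2 816 mm², y = 11 mm, Ī = 113 579 mm⁴.
By symmetry the centroid is at mid-height, ȳ = 60 mm.
Transfer each piece to the horizontal axis through the centroid using Ī + A·d² with d = y − 60:
  web: d = 0 mm → contributes +1 728 000 mm⁴
  top flange (beyond web): d = 49 mm → contributes +6 874 795 mm⁴
  bottom flange (beyond web): d = -49 mm → contributes +6 874 795 mm⁴
Total I = 15 477 589 mm⁴.
Extreme fibre distance c = 60 mm; S = I/c = 257 960 mm³.

S_x ≈ 2.58 × 10⁵ mm³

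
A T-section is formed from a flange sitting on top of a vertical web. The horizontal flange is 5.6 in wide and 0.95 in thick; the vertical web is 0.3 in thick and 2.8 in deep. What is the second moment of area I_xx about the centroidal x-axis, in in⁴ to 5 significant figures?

I_xx ≈ 3.4993 in⁴

Split into non-overlapping primitives; take the origin at the lower-left of the bounding box.
Flange: 5.6 × 0.95, A = 5.32 in², y = 3.275 in, Ī = 0.4001083 in⁴.
Web: 0.3 × 2.8, A = 0.84 in², y = 1.4 in, Ī = 0.5488 in⁴.
Centroid: ȳ = ΣA·y / ΣA = 3.019318 in.
Transfer each piece to the centroidal x-axis using Ī + A·d² with d = y − 3.019318:
  flange: d = 0.2556818 in → contributes +0.7478937 in⁴
  web: d = -1.619318 in → contributes +2.751441 in⁴
Total I = 3.499334 in⁴.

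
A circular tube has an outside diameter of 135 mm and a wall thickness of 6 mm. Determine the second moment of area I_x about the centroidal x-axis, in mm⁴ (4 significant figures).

Decompose the section into non-overlapping parts with the origin at the bottom-left of its bounding rectangle.
Outer circle: ⌀135, A = 14313.9 mm², y = 67.5 mm, Ī = 16 304 406 mm⁴.
Bore (subtracted): ⌀123, A = 11882.3 mm², y = 67.5 mm, Ī = 11 235 447 mm⁴.
By symmetry the centroid is at mid-height, ȳ = 67.5 mm.
All pieces are centred on the centroidal x-axis, so I = ΣĪ (holes subtracted) = 5 068 959 mm⁴.

I_x ≈ 5.069 × 10⁶ mm⁴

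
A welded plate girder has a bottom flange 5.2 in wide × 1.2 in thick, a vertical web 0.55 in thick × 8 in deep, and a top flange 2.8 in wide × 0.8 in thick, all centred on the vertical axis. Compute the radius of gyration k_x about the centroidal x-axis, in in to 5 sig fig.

Treat the section as a set of non-overlapping primitives; coordinates are from the bounding-box lower-left.
Bottom plate: 5.2 × 1.2, A = 6.24 in², y = 0.6 in, Ī = 0.7488 in⁴.
Web plate: 0.55 × 8, A = 4.4 in², y = 5.2 in, Ī = 23.46667 in⁴.
Top plate: 2.8 × 0.8, A = 2.24 in², y = 9.6 in, Ī = 0.1194667 in⁴.
Centroid: ȳ = ΣA·y / ΣA = 3.736646 in.
Transfer each piece to the centroidal x-axis using Ī + A·d² with d = y − 3.736646:
  bottom plate: d = -3.136646 in → contributes +62.14134 in⁴
  web plate: d = 1.463354 in → contributes +32.88885 in⁴
  top plate: d = 5.863354 in → contributes +77.12825 in⁴
Total I = 172.1584 in⁴.
Radius of gyration: k = √(I/A) = √(172.1584 / 12.88) = 3.656 in.

k_x ≈ 3.6560 in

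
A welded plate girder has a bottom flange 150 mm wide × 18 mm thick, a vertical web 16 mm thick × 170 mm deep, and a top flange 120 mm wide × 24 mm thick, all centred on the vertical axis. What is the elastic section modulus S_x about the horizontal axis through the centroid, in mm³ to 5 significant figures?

Treat the section as a set of non-overlapping primitives; coordinates are from the bounding-box lower-left.
Bottom plate: 150 × 18, A = 2 700 mm², y = 9 mm, Ī = 72 900 mm⁴.
Web plate: 16 × 170, A = 2 720 mm², y = 103 mm, Ī = 6 550 667 mm⁴.
Top plate: 120 × 24, A = 2 880 mm², y = 200 mm, Ī = 138 240 mm⁴.
Centroid: ȳ = ΣA·y / ΣA = 106.0795 mm.
Transfer each piece to the horizontal axis through the centroid using Ī + A·d² with d = y − 106.0795:
  bottom plate: d = -97.07952 mm → contributes +25 518 869 mm⁴
  web plate: d = -3.079518 mm → contributes +6 576 462 mm⁴
  top plate: d = 93.92048 mm → contributes +25 542 884 mm⁴
Total I = 57 638 214 mm⁴.
Extreme fibre distance c = 106.0795 mm; S = I/c = 543349.1 mm³.

S_x ≈ 5.4335 × 10⁵ mm³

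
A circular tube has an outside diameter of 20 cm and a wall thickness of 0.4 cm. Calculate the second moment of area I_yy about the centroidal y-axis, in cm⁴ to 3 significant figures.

I_yy ≈ 1180 cm⁴

Split into non-overlapping primitives; take the origin at the lower-left of the bounding box.
Outer circle: ⌀20, A = 314.16 cm², x = 10 cm, Ī = 7 854 cm⁴.
Bore (subtracted): ⌀19.2, A = 289.53 cm², x = 10 cm, Ī = 6670.8 cm⁴.
By symmetry the centroid is at mid-width, x̄ = 10 cm.
All pieces are centred on the centroidal y-axis, so I = ΣĪ (holes subtracted) = 1183.2 cm⁴.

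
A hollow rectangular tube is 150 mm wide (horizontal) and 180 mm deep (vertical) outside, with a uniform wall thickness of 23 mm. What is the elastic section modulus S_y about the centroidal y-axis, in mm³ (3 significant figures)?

Break the section into simple shapes (no overlaps), measuring from the bottom-left corner of the bounding box.
Outer rectangle: 150 × 180, A = 27 000 mm², x = 75 mm, Ī = 50 625 000 mm⁴.
Inner void (subtracted): 104 × 134, A = 13 936 mm², x = 75 mm, Ī = 12 560 981 mm⁴.
By symmetry the centroid is at mid-width, x̄ = 75 mm.
All pieces are centred on the centroidal y-axis, so I = ΣĪ (holes subtracted) = 38 064 019 mm⁴.
Extreme fibre distance c = 75 mm; S = I/c = 507 520 mm³.

S_y ≈ 5.08 × 10⁵ mm³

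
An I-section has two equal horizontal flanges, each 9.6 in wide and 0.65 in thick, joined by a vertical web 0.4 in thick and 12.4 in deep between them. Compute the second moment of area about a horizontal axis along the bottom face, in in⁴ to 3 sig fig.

Split into non-overlapping primitives; take the origin at the lower-left of the bounding box.
Bottom flange: 9.6 × 0.65, A = 6.24 in², y = 0.325 in, Ī = 0.2197 in⁴.
Web: 0.4 × 12.4, A = 4.96 in², y = 6.85 in, Ī = 63.554 in⁴.
Top flange: 9.6 × 0.65, A = 6.24 in², y = 13.375 in, Ī = 0.2197 in⁴.
Transfer each piece to the base of the section using Ī + A·d² with d = y − 0:
  bottom flange: d = 0.325 in → contributes +0.8788 in⁴
  web: d = 6.85 in → contributes +296.29 in⁴
  top flange: d = 13.375 in → contributes +1116.5 in⁴
Total I = 1413.7 in⁴.

I_base ≈ 1410 in⁴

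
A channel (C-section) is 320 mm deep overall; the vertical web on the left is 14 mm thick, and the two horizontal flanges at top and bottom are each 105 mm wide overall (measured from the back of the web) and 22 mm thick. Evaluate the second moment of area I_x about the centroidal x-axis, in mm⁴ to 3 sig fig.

Decompose the section into non-overlapping parts with the origin at the bottom-left of its bounding rectangle.
Web: 14 × 320, A = 4 480 mm², y = 160 mm, Ī = 38 229 333 mm⁴.
Top flange (beyond web): 91 × 22, A = 2 002 mm², y = 309 mm, Ī = 80 747 mm⁴.
Bottom flange (beyond web): 91 × 22, A = 2 002 mm², y = 11 mm, Ī = 80 747 mm⁴.
By symmetry the centroid is at mid-height, ȳ = 160 mm.
Transfer each piece to the centroidal x-axis using Ī + A·d² with d = y − 160:
  web: d = 0 mm → contributes +38 229 333 mm⁴
  top flange (beyond web): d = 149 mm → contributes +44 527 149 mm⁴
  bottom flange (beyond web): d = -149 mm → contributes +44 527 149 mm⁴
Total I = 127 283 632 mm⁴.

I_x ≈ 1.27 × 10⁸ mm⁴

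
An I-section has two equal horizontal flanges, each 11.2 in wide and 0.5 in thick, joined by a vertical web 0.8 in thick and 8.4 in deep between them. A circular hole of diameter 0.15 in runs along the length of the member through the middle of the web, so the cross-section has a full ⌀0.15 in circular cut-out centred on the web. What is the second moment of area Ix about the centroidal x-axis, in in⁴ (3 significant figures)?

Ix ≈ 262 in⁴

Treat the section as a set of non-overlapping primitives; coordinates are from the bounding-box lower-left.
Bottom flange: 11.2 × 0.5, A = 5.6 in², y = 0.25 in, Ī = 0.11667 in⁴.
Web: 0.8 × 8.4, A = 6.72 in², y = 4.7 in, Ī = 39.514 in⁴.
Top flange: 11.2 × 0.5, A = 5.6 in², y = 9.15 in, Ī = 0.11667 in⁴.
Hole (subtracted): ⌀0.15, A = 0.017671 in², y = 4.7 in, Ī = 0.00002485 in⁴.
By symmetry the centroid is at mid-height, ȳ = 4.7 in.
Transfer each piece to the centroidal x-axis using Ī + A·d² with d = y − 4.7:
  bottom flange: d = -4.45 in → contributes +111.01 in⁴
  web: d = 0 in → contributes +39.514 in⁴
  top flange: d = 4.45 in → contributes +111.01 in⁴
  hole: d = 0 in → contributes −0.00002485 in⁴
Total I = 261.53 in⁴.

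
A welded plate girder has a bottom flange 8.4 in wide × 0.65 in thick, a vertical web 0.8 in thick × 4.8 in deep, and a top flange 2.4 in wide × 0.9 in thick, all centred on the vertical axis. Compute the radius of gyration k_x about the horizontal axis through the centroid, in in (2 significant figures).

k_x ≈ 2.3 in

Split into non-overlapping primitives; take the origin at the lower-left of the bounding box.
Bottom plate: 8.4 × 0.65, A = 5.46 in², y = 0.325 in, Ī = 0.1922 in⁴.
Web plate: 0.8 × 4.8, A = 3.84 in², y = 3.05 in, Ī = 7.373 in⁴.
Top plate: 2.4 × 0.9, A = 2.16 in², y = 5.9 in, Ī = 0.1458 in⁴.
Centroid: ȳ = ΣA·y / ΣA = 2.289 in.
Transfer each piece to the horizontal axis through the centroid using Ī + A·d² with d = y − 2.289:
  bottom plate: d = -1.964 in → contributes +21.25 in⁴
  web plate: d = 0.7611 in → contributes +9.597 in⁴
  top plate: d = 3.611 in → contributes +28.31 in⁴
Total I = 59.16 in⁴.
Radius of gyration: k = √(I/A) = √(59.16 / 11.46) = 2.272 in.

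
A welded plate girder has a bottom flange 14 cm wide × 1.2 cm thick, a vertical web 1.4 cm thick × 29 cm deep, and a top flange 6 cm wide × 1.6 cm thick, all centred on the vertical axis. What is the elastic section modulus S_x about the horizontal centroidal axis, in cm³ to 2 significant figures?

Decompose the section into non-overlapping parts with the origin at the bottom-left of its bounding rectangle.
Bottom plate: 14 × 1.2, A = 16.8 cm², y = 0.6 cm, Ī = 2.016 cm⁴.
Web plate: 1.4 × 29, A = 40.6 cm², y = 15.7 cm, Ī = 2 845 cm⁴.
Top plate: 6 × 1.6, A = 9.6 cm², y = 31 cm, Ī = 2.048 cm⁴.
Centroid: ȳ = ΣA·y / ΣA = 14.11 cm.
Transfer each piece to the horizontal centroidal axis using Ī + A·d² with d = y − 14.11:
  bottom plate: d = -13.51 cm → contributes +3 067 cm⁴
  web plate: d = 1.594 cm → contributes +2 949 cm⁴
  top plate: d = 16.89 cm → contributes +2 742 cm⁴
Total I = 8 757 cm⁴.
Extreme fibre distance c = 17.69 cm; S = I/c = 494.9 cm³.

S_x ≈ 490 cm³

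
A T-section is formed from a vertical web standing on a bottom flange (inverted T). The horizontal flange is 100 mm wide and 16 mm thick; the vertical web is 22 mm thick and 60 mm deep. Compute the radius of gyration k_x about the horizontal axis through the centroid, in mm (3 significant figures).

k_x ≈ 22.5 mm

Decompose the section into non-overlapping parts with the origin at the bottom-left of its bounding rectangle.
Flange: 100 × 16, A = 1 600 mm², y = 8 mm, Ī = 34 133 mm⁴.
Web: 22 × 60, A = 1 320 mm², y = 46 mm, Ī = 396 000 mm⁴.
Centroid: ȳ = ΣA·y / ΣA = 25.178 mm.
Transfer each piece to the horizontal axis through the centroid using Ī + A·d² with d = y − 25.178:
  flange: d = -17.178 mm → contributes +506 272 mm⁴
  web: d = 20.822 mm → contributes +968 289 mm⁴
Total I = 1 474 561 mm⁴.
Radius of gyration: k = √(I/A) = √(1 474 561 / 2 920) = 22.472 mm.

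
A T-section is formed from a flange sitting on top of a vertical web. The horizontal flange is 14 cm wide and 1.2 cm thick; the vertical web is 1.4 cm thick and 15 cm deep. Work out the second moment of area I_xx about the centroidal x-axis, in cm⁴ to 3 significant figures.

Break the section into simple shapes (no overlaps), measuring from the bottom-left corner of the bounding box.
Flange: 14 × 1.2, A = 16.8 cm², y = 15.6 cm, Ī = 2.016 cm⁴.
Web: 1.4 × 15, A = 21 cm², y = 7.5 cm, Ī = 393.75 cm⁴.
Centroid: ȳ = ΣA·y / ΣA = 11.1 cm.
Transfer each piece to the centroidal x-axis using Ī + A·d² with d = y − 11.1:
  flange: d = 4.5 cm → contributes +342.22 cm⁴
  web: d = -3.6 cm → contributes +665.91 cm⁴
Total I = 1008.1 cm⁴.

I_xx ≈ 1010 cm⁴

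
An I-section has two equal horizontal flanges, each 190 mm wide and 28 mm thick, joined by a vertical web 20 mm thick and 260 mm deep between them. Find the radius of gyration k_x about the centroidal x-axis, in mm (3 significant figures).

Break the section into simple shapes (no overlaps), measuring from the bottom-left corner of the bounding box.
Bottom flange: 190 × 28, A = 5 320 mm², y = 14 mm, Ī = 347 573 mm⁴.
Web: 20 × 260, A = 5 200 mm², y = 158 mm, Ī = 29 293 333 mm⁴.
Top flange: 190 × 28, A = 5 320 mm², y = 302 mm, Ī = 347 573 mm⁴.
By symmetry the centroid is at mid-height, ȳ = 158 mm.
Transfer each piece to the centroidal x-axis using Ī + A·d² with d = y − 158:
  bottom flange: d = -144 mm → contributes +110 663 093 mm⁴
  web: d = 0 mm → contributes +29 293 333 mm⁴
  top flange: d = 144 mm → contributes +110 663 093 mm⁴
Total I = 250 619 520 mm⁴.
Radius of gyration: k = √(I/A) = √(250 619 520 / 15 840) = 125.79 mm.

k_x ≈ 126 mm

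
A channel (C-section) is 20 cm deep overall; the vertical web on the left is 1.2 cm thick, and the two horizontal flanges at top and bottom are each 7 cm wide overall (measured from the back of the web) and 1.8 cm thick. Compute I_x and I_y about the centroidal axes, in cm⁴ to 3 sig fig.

Split into non-overlapping primitives; take the origin at the lower-left of the bounding box.
Web: 1.2 × 20, A = 24 cm², y = 10 cm, Ī = 800 cm⁴.
Top flange (beyond web): 5.8 × 1.8, A = 10.44 cm², y = 19.1 cm, Ī = 2.8188 cm⁴.
Bottom flange (beyond web): 5.8 × 1.8, A = 10.44 cm², y = 0.9 cm, Ī = 2.8188 cm⁴.
By symmetry the centroid is at mid-height, ȳ = 10 cm.
Transfer each piece to the centroidal x-axis using Ī + A·d² with d = y − 10:
  web: d = 0 cm → contributes +800 cm⁴
  top flange (beyond web): d = 9.1 cm → contributes +867.36 cm⁴
  bottom flange (beyond web): d = -9.1 cm → contributes +867.36 cm⁴
Total I = 2534.7 cm⁴.
For the y-axis: x̄ = 2.2283 cm.
Repeating about the centroidal y-axis gives I_y = 198.19 cm⁴.

I_x ≈ 2530 cm⁴, I_y ≈ 198 cm⁴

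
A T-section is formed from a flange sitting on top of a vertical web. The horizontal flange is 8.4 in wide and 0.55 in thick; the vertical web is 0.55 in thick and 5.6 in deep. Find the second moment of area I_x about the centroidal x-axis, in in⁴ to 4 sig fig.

I_x ≈ 25.64 in⁴

Break the section into simple shapes (no overlaps), measuring from the bottom-left corner of the bounding box.
Flange: 8.4 × 0.55, A = 4.62 in², y = 5.875 in, Ī = 0.116463 in⁴.
Web: 0.55 × 5.6, A = 3.08 in², y = 2.8 in, Ī = 8.04907 in⁴.
Centroid: ȳ = ΣA·y / ΣA = 4.645 in.
Transfer each piece to the centroidal x-axis using Ī + A·d² with d = y − 4.645:
  flange: d = 1.23 in → contributes +7.10606 in⁴
  web: d = -1.845 in → contributes +18.5335 in⁴
Total I = 25.6395 in⁴.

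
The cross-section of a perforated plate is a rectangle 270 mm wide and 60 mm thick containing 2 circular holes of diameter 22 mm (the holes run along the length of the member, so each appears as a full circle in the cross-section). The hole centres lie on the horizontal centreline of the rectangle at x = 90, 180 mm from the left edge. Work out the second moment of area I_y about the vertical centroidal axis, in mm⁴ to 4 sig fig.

Split into non-overlapping primitives; take the origin at the lower-left of the bounding box.
Plate: 270 × 60, A = 16 200 mm², x = 135 mm, Ī = 98 415 000 mm⁴.
Hole 1 (subtracted): ⌀22, A = 380.133 mm², x = 90 mm, Ī = 11 499 mm⁴.
Hole 2 (subtracted): ⌀22, A = 380.133 mm², x = 180 mm, Ī = 11 499 mm⁴.
By symmetry the centroid is at mid-width, x̄ = 135 mm.
Transfer each piece to the vertical centroidal axis using Ī + A·d² with d = x − 135:
  plate: d = 0 mm → contributes +98 415 000 mm⁴
  hole 1: d = -45 mm → contributes −781 268 mm⁴
  hole 2: d = 45 mm → contributes −781 268 mm⁴
Total I = 96 852 464 mm⁴.

I_y ≈ 9.685 × 10⁷ mm⁴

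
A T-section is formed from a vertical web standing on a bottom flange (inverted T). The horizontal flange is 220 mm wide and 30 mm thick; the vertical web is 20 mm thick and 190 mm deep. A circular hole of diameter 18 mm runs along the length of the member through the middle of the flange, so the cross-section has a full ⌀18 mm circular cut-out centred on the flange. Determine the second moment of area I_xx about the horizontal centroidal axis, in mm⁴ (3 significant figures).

Split into non-overlapping primitives; take the origin at the lower-left of the bounding box.
Flange: 220 × 30, A = 6 600 mm², y = 15 mm, Ī = 495 000 mm⁴.
Web: 20 × 190, A = 3 800 mm², y = 125 mm, Ī = 11 431 667 mm⁴.
Hole (subtracted): ⌀18, A = 254.47 mm², y = 15 mm, Ī = 5 153 mm⁴.
Centroid: ȳ = ΣA·y / ΣA = 56.2 mm.
Transfer each piece to the horizontal centroidal axis using Ī + A·d² with d = y − 56.2:
  flange: d = -41.2 mm → contributes +11 698 325 mm⁴
  web: d = 68.8 mm → contributes +29 418 526 mm⁴
  hole: d = -41.2 mm → contributes −437 107 mm⁴
Total I = 40 679 744 mm⁴.

I_xx ≈ 4.07 × 10⁷ mm⁴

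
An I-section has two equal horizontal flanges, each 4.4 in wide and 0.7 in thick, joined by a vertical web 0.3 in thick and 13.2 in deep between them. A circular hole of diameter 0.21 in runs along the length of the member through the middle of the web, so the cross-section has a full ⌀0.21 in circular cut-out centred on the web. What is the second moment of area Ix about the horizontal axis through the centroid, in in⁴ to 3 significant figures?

Ix ≈ 355 in⁴

Split into non-overlapping primitives; take the origin at the lower-left of the bounding box.
Bottom flange: 4.4 × 0.7, A = 3.08 in², y = 0.35 in, Ī = 0.12577 in⁴.
Web: 0.3 × 13.2, A = 3.96 in², y = 7.3 in, Ī = 57.499 in⁴.
Top flange: 4.4 × 0.7, A = 3.08 in², y = 14.25 in, Ī = 0.12577 in⁴.
Hole (subtracted): ⌀0.21, A = 0.034636 in², y = 7.3 in, Ī = 0.000095466 in⁴.
By symmetry the centroid is at mid-height, ȳ = 7.3 in.
Transfer each piece to the horizontal axis through the centroid using Ī + A·d² with d = y − 7.3:
  bottom flange: d = -6.95 in → contributes +148.9 in⁴
  web: d = 0 in → contributes +57.499 in⁴
  top flange: d = 6.95 in → contributes +148.9 in⁴
  hole: d = 0 in → contributes −0.000095466 in⁴
Total I = 355.29 in⁴.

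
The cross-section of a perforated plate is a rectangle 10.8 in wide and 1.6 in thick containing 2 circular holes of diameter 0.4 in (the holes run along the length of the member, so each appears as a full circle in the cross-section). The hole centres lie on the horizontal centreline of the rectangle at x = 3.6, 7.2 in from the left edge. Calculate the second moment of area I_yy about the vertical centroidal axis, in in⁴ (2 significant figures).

I_yy ≈ 170 in⁴

Split into non-overlapping primitives; take the origin at the lower-left of the bounding box.
Plate: 10.8 × 1.6, A = 17.28 in², x = 5.4 in, Ī = 168 in⁴.
Hole 1 (subtracted): ⌀0.4, A = 0.1257 in², x = 3.6 in, Ī = 0.001257 in⁴.
Hole 2 (subtracted): ⌀0.4, A = 0.1257 in², x = 7.2 in, Ī = 0.001257 in⁴.
By symmetry the centroid is at mid-width, x̄ = 5.4 in.
Transfer each piece to the vertical centroidal axis using Ī + A·d² with d = x − 5.4:
  plate: d = 0 in → contributes +168 in⁴
  hole 1: d = -1.8 in → contributes −0.4084 in⁴
  hole 2: d = 1.8 in → contributes −0.4084 in⁴
Total I = 167.1 in⁴.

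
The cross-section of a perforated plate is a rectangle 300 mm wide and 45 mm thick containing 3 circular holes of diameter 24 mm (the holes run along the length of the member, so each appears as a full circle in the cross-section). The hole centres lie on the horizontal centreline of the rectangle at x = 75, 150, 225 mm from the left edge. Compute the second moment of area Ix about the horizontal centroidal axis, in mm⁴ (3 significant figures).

Ix ≈ 2.23 × 10⁶ mm⁴

Split into non-overlapping primitives; take the origin at the lower-left of the bounding box.
Plate: 300 × 45, A = 13 500 mm², y = 22.5 mm, Ī = 2 278 125 mm⁴.
Hole 1 (subtracted): ⌀24, A = 452.39 mm², y = 22.5 mm, Ī = 16 286 mm⁴.
Hole 2 (subtracted): ⌀24, A = 452.39 mm², y = 22.5 mm, Ī = 16 286 mm⁴.
Hole 3 (subtracted): ⌀24, A = 452.39 mm², y = 22.5 mm, Ī = 16 286 mm⁴.
By symmetry the centroid is at mid-height, ȳ = 22.5 mm.
All pieces are centred on the horizontal centroidal axis, so I = ΣĪ (holes subtracted) = 2 229 267 mm⁴.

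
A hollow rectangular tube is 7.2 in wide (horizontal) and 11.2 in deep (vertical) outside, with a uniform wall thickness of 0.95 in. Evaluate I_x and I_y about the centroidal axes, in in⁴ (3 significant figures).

Decompose the section into non-overlapping parts with the origin at the bottom-left of its bounding rectangle.
Outer rectangle: 7.2 × 11.2, A = 80.64 in², y = 5.6 in, Ī = 842.96 in⁴.
Inner void (subtracted): 5.3 × 9.3, A = 49.29 in², y = 5.6 in, Ī = 355.26 in⁴.
By symmetry the centroid is at mid-height, ȳ = 5.6 in.
All pieces are centred on the centroidal x-axis, so I = ΣĪ (holes subtracted) = 487.7 in⁴.
Repeating about the centroidal y-axis gives I_y = 232.99 in⁴.

I_x ≈ 488 in⁴, I_y ≈ 233 in⁴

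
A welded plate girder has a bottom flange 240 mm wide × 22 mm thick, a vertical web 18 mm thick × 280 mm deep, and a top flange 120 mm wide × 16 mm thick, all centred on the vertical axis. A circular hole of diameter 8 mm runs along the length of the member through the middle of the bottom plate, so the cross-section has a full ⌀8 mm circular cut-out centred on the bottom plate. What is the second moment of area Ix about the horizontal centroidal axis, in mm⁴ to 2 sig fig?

Decompose the section into non-overlapping parts with the origin at the bottom-left of its bounding rectangle.
Bottom plate: 240 × 22, A = 5 280 mm², y = 11 mm, Ī = 212 960 mm⁴.
Web plate: 18 × 280, A = 5 040 mm², y = 162 mm, Ī = 32 928 000 mm⁴.
Top plate: 120 × 16, A = 1 920 mm², y = 310 mm, Ī = 40 960 mm⁴.
Hole (subtracted): ⌀8, A = 50.27 mm², y = 11 mm, Ī = 201.1 mm⁴.
Centroid: ȳ = ΣA·y / ΣA = 120.5 mm.
Transfer each piece to the horizontal centroidal axis using Ī + A·d² with d = y − 120.5:
  bottom plate: d = -109.5 mm → contributes +63 554 123 mm⁴
  web plate: d = 41.47 mm → contributes +41 596 336 mm⁴
  top plate: d = 189.5 mm → contributes +68 968 102 mm⁴
  hole: d = -109.5 mm → contributes −603 208 mm⁴
Total I = 173 515 354 mm⁴.

Ix ≈ 1.7 × 10⁸ mm⁴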